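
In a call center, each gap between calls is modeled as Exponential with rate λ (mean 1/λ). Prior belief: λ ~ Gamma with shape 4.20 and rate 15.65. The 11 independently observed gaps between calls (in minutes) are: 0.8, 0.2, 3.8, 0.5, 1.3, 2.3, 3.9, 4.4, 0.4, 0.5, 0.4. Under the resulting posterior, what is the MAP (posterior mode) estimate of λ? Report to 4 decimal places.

0.4158

With a Gamma(shape α, rate β) prior on the exponential rate λ, the posterior after n observations with total T = Σxᵢ is Gamma(α+n, β+T).
Sum of observations T = 18.5 minutes; n = 11.
Posterior: Gamma(4.20+11, 15.65+18.5) = Gamma(15.20, 34.15).
Mode = (α−1)/β = 0.4158.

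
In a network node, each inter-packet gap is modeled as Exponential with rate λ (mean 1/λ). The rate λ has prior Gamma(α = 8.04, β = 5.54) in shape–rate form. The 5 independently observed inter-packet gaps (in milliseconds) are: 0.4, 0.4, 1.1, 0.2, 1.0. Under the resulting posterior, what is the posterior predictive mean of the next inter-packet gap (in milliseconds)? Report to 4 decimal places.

0.7176

With a Gamma(shape α, rate β) prior on the exponential rate λ, the posterior after n observations with total T = Σxᵢ is Gamma(α+n, β+T).
Sum of observations T = 3.1 milliseconds; n = 5.
Posterior: Gamma(8.04+5, 5.54+3.1) = Gamma(13.04, 8.64).
The predictive distribution for the next observation is Lomax; its mean is β/(α−1) = 8.64/12.04 = 0.7176.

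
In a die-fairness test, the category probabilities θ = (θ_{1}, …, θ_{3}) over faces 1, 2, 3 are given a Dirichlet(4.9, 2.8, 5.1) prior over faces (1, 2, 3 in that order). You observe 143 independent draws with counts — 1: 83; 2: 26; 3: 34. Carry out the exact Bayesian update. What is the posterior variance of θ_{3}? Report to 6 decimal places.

The Dirichlet prior is conjugate to the Multinomial likelihood: each posterior αⱼ = prior αⱼ + observed count nⱼ.
Posterior concentration: (87.9, 28.8, 39.1), total = 155.8.
Var[θ_j] = α_j(Σα−α_j)/((Σα)²(Σα+1)) = 39.1·116.7/(155.8²·156.8) = 0.001199.

0.001199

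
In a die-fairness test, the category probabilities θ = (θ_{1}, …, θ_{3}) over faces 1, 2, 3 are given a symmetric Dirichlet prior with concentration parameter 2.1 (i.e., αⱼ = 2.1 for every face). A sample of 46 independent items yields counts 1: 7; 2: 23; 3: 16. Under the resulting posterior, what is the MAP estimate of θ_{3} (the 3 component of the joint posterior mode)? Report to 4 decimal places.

0.3469

The Dirichlet prior is conjugate to the Multinomial likelihood: each posterior αⱼ = prior αⱼ + observed count nⱼ.
Posterior concentration: (9.1, 25.1, 18.1), total = 52.3.
Joint mode component: (α_{3}−1)/(Σα−K) = 17.1/49.3 = 0.3469.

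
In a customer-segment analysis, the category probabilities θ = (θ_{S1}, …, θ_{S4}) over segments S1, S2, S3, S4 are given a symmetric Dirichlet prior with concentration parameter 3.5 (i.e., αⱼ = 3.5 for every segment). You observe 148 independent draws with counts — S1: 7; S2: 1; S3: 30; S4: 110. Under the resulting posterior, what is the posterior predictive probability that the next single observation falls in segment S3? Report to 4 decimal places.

The Dirichlet prior is conjugate to the Multinomial likelihood: each posterior αⱼ = prior αⱼ + observed count nⱼ.
Posterior concentration: (10.5, 4.5, 33.5, 113.5), total = 162.0.
P(next = S3 | data) = α_{S3}/Σα = 0.2068.

0.2068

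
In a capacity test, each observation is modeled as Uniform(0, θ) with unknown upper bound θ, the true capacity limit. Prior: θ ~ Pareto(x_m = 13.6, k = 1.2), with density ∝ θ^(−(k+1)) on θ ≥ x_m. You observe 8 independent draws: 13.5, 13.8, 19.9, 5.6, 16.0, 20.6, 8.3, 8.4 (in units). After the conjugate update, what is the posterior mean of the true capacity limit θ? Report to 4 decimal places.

23.1122

A Pareto(scale x_m, shape k) prior on the upper bound θ of Uniform(0, θ) is conjugate: posterior is Pareto(max(x_m, max xᵢ), k + n).
Sample maximum = 20.6; prior scale x_m = 13.6 → posterior scale = max = 20.6.
Posterior shape = 1.2 + 8 = 9.2.
E[θ|data] = k·x_m/(k−1) = 9.2·20.6/8.2 = 23.1122.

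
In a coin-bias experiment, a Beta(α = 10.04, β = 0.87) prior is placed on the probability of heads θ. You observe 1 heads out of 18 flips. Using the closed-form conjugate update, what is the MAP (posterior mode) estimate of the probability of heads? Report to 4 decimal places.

0.3731

The Beta prior is conjugate to a Binomial/Bernoulli likelihood; the update adds successes to α and failures to β.
Posterior: Beta(α+k, β+n−k) = Beta(10.04+1, 0.87+17) = Beta(11.04, 17.87).
Mode of Beta(a,b) for a,b>1 is (a−1)/(a+b−2) = 10.04/26.91 = 0.3731.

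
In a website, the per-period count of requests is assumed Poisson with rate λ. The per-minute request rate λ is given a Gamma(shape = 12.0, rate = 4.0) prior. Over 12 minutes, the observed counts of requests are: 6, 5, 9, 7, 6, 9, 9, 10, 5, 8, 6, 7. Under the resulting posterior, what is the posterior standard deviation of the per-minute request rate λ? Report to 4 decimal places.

0.6219

With a Gamma(shape α, rate β) prior, the Poisson likelihood is conjugate: the posterior is Gamma(α + ΣXᵢ, β + n).
Sum of counts S = 87 over n = 12 minutes.
Posterior: Gamma(α+S, β+n) = Gamma(12.0+87, 4.0+12) = Gamma(99.0, 16.0).
SD = √α/β = √99.0/16.0 = 0.6219.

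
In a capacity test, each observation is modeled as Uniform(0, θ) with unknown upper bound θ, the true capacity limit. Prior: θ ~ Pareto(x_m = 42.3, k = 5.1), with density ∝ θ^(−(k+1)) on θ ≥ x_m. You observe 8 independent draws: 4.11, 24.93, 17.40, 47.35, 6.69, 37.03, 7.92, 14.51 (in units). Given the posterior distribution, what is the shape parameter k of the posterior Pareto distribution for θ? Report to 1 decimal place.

A Pareto(scale x_m, shape k) prior on the upper bound θ of Uniform(0, θ) is conjugate: posterior is Pareto(max(x_m, max xᵢ), k + n).
Sample maximum = 47.35; prior scale x_m = 42.3 → posterior scale = max = 47.35.
Posterior shape = 5.1 + 8 = 13.1.
Posterior shape k = 13.1.

13.1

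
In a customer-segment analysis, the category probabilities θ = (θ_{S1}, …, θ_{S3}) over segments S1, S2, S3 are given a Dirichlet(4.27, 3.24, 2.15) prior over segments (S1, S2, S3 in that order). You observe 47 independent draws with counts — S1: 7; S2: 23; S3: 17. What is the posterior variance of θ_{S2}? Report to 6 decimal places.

The Dirichlet prior is conjugate to the Multinomial likelihood: each posterior αⱼ = prior αⱼ + observed count nⱼ.
Posterior concentration: (11.27, 26.24, 19.15), total = 56.66.
Var[θ_j] = α_j(Σα−α_j)/((Σα)²(Σα+1)) = 26.24·30.42/(56.66²·57.66) = 0.004312.

0.004312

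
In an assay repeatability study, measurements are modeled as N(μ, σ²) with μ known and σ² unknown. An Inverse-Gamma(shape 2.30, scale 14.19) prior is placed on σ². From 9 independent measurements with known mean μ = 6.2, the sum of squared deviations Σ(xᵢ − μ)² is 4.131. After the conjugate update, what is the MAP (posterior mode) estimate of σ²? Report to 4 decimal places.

With known mean μ and an Inverse-Gamma(α, β) prior on σ², the Normal likelihood is conjugate: posterior is Inv-Gamma(α + n/2, β + Σ(xᵢ−μ)²/2).
Posterior: Inv-Gamma(2.30 + 9/2, 14.19 + 4.131/2) = Inv-Gamma(6.80, 16.2555).
Mode = β/(α+1) = 16.2555/7.80 = 2.0840.

2.0840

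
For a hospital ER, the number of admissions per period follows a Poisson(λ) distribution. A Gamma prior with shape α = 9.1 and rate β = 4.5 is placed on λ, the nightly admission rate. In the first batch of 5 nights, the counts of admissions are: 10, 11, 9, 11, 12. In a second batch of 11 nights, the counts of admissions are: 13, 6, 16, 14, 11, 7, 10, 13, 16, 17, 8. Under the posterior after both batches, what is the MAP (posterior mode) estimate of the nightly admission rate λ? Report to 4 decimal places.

With a Gamma(shape α, rate β) prior, the Poisson likelihood is conjugate: the posterior is Gamma(α + ΣXᵢ, β + n).
Batch 1: sum of counts S = 53 over n = 5 nights.
After batch 1: Gamma(α+S, β+n) = Gamma(9.1+53, 4.5+5) = Gamma(62.1, 9.5).
Batch 2: sum of counts S = 131 over n = 11 nights.
After batch 2: Gamma(α+S, β+n) = Gamma(62.1+131, 9.5+11) = Gamma(193.1, 20.5).
Mode of Gamma(α,β) for α≥1 is (α−1)/β = 192.1/20.5 = 9.3707.

9.3707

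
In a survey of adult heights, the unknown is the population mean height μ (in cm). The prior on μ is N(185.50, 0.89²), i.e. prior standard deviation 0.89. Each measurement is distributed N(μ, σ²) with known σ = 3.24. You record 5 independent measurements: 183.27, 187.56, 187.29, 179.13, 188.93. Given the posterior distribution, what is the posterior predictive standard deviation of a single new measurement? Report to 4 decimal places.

3.3276

For Normal data with known variance σ², a Normal(μ₀, σ₀²) prior on μ is conjugate. Posterior precision = 1/σ₀² + n/σ²; posterior mean is the precision-weighted average of μ₀ and x̄.
σ₀² = 0.89² = 0.7921, σ² = 3.24² = 10.4976; σ² + n·σ₀² = 10.4976 + 5·0.7921 = 14.4581.
Posterior precision = 1/σ₀² + n/σ² = 1/0.7921 + 5/10.4976 = (σ² + n·σ₀²)/(σ₀²σ²) = 14.4581/(0.7921·10.4976); posterior variance σₙ² = σ₀²σ²/(σ² + n·σ₀²) = 0.7921·10.4976/14.4581 = 0.575120.
Predictive variance for one new observation = σₙ² + σ² = 0.7921·10.4976/14.4581 + 10.4976 = σ²·(σ₀² + 14.4581)/14.4581 = 10.4976·15.2502/14.4581 = 11.072720; SD = √(10.4976·15.2502/14.4581) = 3.3276.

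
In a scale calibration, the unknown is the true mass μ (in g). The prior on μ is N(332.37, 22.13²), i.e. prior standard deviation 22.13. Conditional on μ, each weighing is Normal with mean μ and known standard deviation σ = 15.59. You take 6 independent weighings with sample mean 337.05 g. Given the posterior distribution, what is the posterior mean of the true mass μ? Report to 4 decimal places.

336.6925

For Normal data with known variance σ², a Normal(μ₀, σ₀²) prior on μ is conjugate. Posterior precision = 1/σ₀² + n/σ²; posterior mean is the precision-weighted average of μ₀ and x̄.
n·x̄ = 6·337.05 = 2022.3.
σ₀² = 22.13² = 489.7369, σ² = 15.59² = 243.0481; σ² + n·σ₀² = 243.0481 + 6·489.7369 = 3181.4695.
Posterior mean = (μ₀/σ₀² + n·x̄/σ²)/(1/σ₀² + n/σ²) = (σ²·μ₀ + σ₀²·n·x̄)/(σ² + n·σ₀²) = (243.0481·332.37 + 489.7369·2022.3)/3181.4695 = 1071176.829867/3181.4695 = 336.6925.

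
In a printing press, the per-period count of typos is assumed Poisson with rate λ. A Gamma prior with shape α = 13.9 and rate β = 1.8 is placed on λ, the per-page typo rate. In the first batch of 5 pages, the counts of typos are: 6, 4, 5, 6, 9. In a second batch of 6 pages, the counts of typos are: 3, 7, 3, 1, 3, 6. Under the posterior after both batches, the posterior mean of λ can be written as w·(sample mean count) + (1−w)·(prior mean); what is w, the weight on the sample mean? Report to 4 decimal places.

0.8594

With a Gamma(shape α, rate β) prior, the Poisson likelihood is conjugate: the posterior is Gamma(α + ΣXᵢ, β + n).
Total number of pages: n = 5 + 6 = 11.
Posterior mean = (α₀+S)/(β₀+n) = [n/(β₀+n)]·(S/n) + [β₀/(β₀+n)]·(α₀/β₀), so only n and β₀ enter the weight.
Weight on data w = n/(β₀+n) = 11/(1.8+11) = 11/12.8 = 0.8594.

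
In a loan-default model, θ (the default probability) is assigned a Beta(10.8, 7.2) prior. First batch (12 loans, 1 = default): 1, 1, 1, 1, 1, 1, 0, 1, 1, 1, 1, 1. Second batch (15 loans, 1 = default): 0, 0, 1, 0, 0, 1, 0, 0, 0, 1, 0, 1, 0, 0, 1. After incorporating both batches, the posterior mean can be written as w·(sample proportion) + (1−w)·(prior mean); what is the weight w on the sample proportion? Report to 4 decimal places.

0.6000

The Beta prior is conjugate to a Binomial/Bernoulli likelihood; the update adds successes to α and failures to β.
Total number of loans: n = 12 + 15 = 27.
Posterior mean = (α₀+k)/(α₀+β₀+n) = [n/(α₀+β₀+n)]·(k/n) + [(α₀+β₀)/(α₀+β₀+n)]·α₀/(α₀+β₀), so only n and the prior enter the weight.
The weight on the data is w = n/(α₀+β₀+n) = 27/(10.8+7.2+27) = 27/45.0 = 0.6000.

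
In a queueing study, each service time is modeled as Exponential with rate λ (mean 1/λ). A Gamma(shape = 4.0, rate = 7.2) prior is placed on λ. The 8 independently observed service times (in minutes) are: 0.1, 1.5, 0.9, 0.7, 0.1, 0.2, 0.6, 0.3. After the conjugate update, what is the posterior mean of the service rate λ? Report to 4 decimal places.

With a Gamma(shape α, rate β) prior on the exponential rate λ, the posterior after n observations with total T = Σxᵢ is Gamma(α+n, β+T).
Sum of observations T = 4.4 minutes; n = 8.
Posterior: Gamma(4.0+8, 7.2+4.4) = Gamma(12.0, 11.6).
Posterior mean of λ = α/β = 12.0/11.6 = 1.0345.

1.0345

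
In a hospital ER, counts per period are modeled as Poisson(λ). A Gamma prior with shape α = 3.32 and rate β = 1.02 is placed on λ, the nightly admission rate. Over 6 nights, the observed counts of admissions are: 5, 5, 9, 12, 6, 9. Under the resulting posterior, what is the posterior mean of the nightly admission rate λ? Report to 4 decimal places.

With a Gamma(shape α, rate β) prior, the Poisson likelihood is conjugate: the posterior is Gamma(α + ΣXᵢ, β + n).
Sum of counts S = 46 over n = 6 nights.
Posterior: Gamma(α+S, β+n) = Gamma(3.32+46, 1.02+6) = Gamma(49.32, 7.02).
Posterior mean = α/β = 49.32/7.02 = 7.0256.

7.0256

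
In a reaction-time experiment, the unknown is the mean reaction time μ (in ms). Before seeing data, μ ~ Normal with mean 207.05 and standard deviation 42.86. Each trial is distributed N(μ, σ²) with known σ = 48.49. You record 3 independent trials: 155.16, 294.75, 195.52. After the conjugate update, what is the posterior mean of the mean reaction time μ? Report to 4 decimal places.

For Normal data with known variance σ², a Normal(μ₀, σ₀²) prior on μ is conjugate. Posterior precision = 1/σ₀² + n/σ²; posterior mean is the precision-weighted average of μ₀ and x̄.
Σxᵢ = 155.16 + 294.75 + 195.52 = 645.43, so n·x̄ = 645.43.
σ₀² = 42.86² = 1836.9796, σ² = 48.49² = 2351.2801; σ² + n·σ₀² = 2351.2801 + 3·1836.9796 = 7862.2189.
Posterior mean = (μ₀/σ₀² + n·x̄/σ²)/(1/σ₀² + n/σ²) = (σ²·μ₀ + σ₀²·n·x̄)/(σ² + n·σ₀²) = (2351.2801·207.05 + 1836.9796·645.43)/7862.2189 = 1672474.287933/7862.2189 = 212.7229.

212.7229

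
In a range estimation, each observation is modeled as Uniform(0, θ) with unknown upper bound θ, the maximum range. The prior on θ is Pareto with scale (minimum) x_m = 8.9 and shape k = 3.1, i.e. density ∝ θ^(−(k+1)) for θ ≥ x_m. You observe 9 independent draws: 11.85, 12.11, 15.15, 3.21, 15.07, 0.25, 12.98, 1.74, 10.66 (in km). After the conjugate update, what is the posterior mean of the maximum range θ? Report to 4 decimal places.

16.5149

A Pareto(scale x_m, shape k) prior on the upper bound θ of Uniform(0, θ) is conjugate: posterior is Pareto(max(x_m, max xᵢ), k + n).
Sample maximum = 15.15; prior scale x_m = 8.9 → posterior scale = max = 15.15.
Posterior shape = 3.1 + 9 = 12.1.
E[θ|data] = k·x_m/(k−1) = 12.1·15.15/11.1 = 16.5149.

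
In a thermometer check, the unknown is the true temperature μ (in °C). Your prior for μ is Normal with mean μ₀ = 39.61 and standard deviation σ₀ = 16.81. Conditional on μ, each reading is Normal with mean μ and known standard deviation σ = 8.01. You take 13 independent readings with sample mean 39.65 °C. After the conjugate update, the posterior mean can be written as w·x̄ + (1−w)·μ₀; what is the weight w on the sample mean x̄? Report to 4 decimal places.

0.9828

For Normal data with known variance σ², a Normal(μ₀, σ₀²) prior on μ is conjugate. Posterior precision = 1/σ₀² + n/σ²; posterior mean is the precision-weighted average of μ₀ and x̄.
σ₀² = 16.81² = 282.5761, σ² = 8.01² = 64.1601. Prior precision 1/σ₀² = 1/282.5761; data precision n/σ² = 13/64.1601.
w = (n/σ²)/(1/σ₀² + n/σ²) = n·σ₀²/(σ² + n·σ₀²) = 13·282.5761/(64.1601 + 13·282.5761) = 3673.4893/3737.6494 = 0.9828.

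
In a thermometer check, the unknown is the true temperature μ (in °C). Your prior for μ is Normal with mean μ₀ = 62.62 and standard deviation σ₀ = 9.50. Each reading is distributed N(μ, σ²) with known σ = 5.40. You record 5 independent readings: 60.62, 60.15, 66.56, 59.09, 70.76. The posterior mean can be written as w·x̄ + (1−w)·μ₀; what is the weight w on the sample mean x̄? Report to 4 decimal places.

For Normal data with known variance σ², a Normal(μ₀, σ₀²) prior on μ is conjugate. Posterior precision = 1/σ₀² + n/σ²; posterior mean is the precision-weighted average of μ₀ and x̄.
σ₀² = 9.50² = 90.25, σ² = 5.40² = 29.16. Prior precision 1/σ₀² = 1/90.25; data precision n/σ² = 5/29.16.
w = (n/σ²)/(1/σ₀² + n/σ²) = n·σ₀²/(σ² + n·σ₀²) = 5·90.25/(29.16 + 5·90.25) = 451.25/480.41 = 0.9393.

0.9393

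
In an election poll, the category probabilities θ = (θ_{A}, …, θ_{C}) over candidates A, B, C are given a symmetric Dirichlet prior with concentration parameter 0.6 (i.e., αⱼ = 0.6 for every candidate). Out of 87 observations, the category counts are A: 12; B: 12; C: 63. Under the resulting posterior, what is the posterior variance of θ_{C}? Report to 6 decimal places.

The Dirichlet prior is conjugate to the Multinomial likelihood: each posterior αⱼ = prior αⱼ + observed count nⱼ.
Posterior concentration: (12.6, 12.6, 63.6), total = 88.8.
Var[θ_j] = α_j(Σα−α_j)/((Σα)²(Σα+1)) = 63.6·25.2/(88.8²·89.8) = 0.002263.

0.002263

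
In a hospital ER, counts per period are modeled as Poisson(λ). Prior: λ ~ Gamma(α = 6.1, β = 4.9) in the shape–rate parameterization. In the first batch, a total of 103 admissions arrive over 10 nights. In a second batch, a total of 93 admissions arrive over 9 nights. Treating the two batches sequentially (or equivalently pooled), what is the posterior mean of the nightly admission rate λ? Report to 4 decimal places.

With a Gamma(shape α, rate β) prior, the Poisson likelihood is conjugate: the posterior is Gamma(α + ΣXᵢ, β + n).
After batch 1: Gamma(α+S, β+n) = Gamma(6.1+103, 4.9+10) = Gamma(109.1, 14.9).
After batch 2: Gamma(α+S, β+n) = Gamma(109.1+93, 14.9+9) = Gamma(202.1, 23.9).
Posterior mean = α/β = 202.1/23.9 = 8.4561.

8.4561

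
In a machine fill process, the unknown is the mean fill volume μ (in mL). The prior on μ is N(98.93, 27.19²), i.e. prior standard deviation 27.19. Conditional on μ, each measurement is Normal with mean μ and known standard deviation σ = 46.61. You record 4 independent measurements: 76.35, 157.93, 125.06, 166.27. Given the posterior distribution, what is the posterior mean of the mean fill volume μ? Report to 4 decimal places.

For Normal data with known variance σ², a Normal(μ₀, σ₀²) prior on μ is conjugate. Posterior precision = 1/σ₀² + n/σ²; posterior mean is the precision-weighted average of μ₀ and x̄.
Σxᵢ = 76.35 + 157.93 + 125.06 + 166.27 = 525.61, so n·x̄ = 525.61.
σ₀² = 27.19² = 739.2961, σ² = 46.61² = 2172.4921; σ² + n·σ₀² = 2172.4921 + 4·739.2961 = 5129.6765.
Posterior mean = (μ₀/σ₀² + n·x̄/σ²)/(1/σ₀² + n/σ²) = (σ²·μ₀ + σ₀²·n·x̄)/(σ² + n·σ₀²) = (2172.4921·98.93 + 739.2961·525.61)/5129.6765 = 603506.066574/5129.6765 = 117.6499.

117.6499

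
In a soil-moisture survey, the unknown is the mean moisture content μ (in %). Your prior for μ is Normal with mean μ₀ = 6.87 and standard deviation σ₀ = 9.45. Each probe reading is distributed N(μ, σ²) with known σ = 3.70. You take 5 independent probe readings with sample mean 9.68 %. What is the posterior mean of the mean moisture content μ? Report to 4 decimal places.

9.5964

For Normal data with known variance σ², a Normal(μ₀, σ₀²) prior on μ is conjugate. Posterior precision = 1/σ₀² + n/σ²; posterior mean is the precision-weighted average of μ₀ and x̄.
n·x̄ = 5·9.68 = 48.4.
σ₀² = 9.45² = 89.3025, σ² = 3.70² = 13.69; σ² + n·σ₀² = 13.69 + 5·89.3025 = 460.2025.
Posterior mean = (μ₀/σ₀² + n·x̄/σ²)/(1/σ₀² + n/σ²) = (σ²·μ₀ + σ₀²·n·x̄)/(σ² + n·σ₀²) = (13.69·6.87 + 89.3025·48.4)/460.2025 = 4416.2913/460.2025 = 9.5964.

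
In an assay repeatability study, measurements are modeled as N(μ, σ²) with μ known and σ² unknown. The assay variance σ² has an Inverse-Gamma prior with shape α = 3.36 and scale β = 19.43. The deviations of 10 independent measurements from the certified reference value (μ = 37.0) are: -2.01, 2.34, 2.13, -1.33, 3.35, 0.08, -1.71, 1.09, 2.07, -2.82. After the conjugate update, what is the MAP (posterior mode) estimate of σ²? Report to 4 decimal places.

With known mean μ and an Inverse-Gamma(α, β) prior on σ², the Normal likelihood is conjugate: posterior is Inv-Gamma(α + n/2, β + Σ(xᵢ−μ)²/2).
Σ(xᵢ−μ)² = (-2.01)² + (2.34)² + (2.13)² + (-1.33)² + (3.35)² + (0.08)² + (-1.71)² + (1.09)² + (2.07)² + (-2.82)² = 43.3999.
Posterior: Inv-Gamma(3.36 + 10/2, 19.43 + 43.3999/2) = Inv-Gamma(8.36, 41.12995).
Mode = β/(α+1) = 41.12995/9.36 = 4.3942.

4.3942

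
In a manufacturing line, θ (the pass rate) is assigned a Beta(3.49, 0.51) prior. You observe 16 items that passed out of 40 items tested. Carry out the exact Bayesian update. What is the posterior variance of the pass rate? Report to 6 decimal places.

0.005483

The Beta prior is conjugate to a Binomial/Bernoulli likelihood; the update adds successes to α and failures to β.
Posterior: Beta(α+k, β+n−k) = Beta(3.49+16, 0.51+24) = Beta(19.49, 24.51).
Var = αβ/((α+β)²(α+β+1)) = 19.49·24.51/(44.00²·45.00) = 0.005483.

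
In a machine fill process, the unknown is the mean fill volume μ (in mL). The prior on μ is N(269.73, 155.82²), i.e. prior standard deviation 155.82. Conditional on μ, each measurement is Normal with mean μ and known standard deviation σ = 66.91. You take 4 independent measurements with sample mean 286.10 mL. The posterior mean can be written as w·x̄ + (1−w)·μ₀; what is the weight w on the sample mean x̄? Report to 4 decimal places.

For Normal data with known variance σ², a Normal(μ₀, σ₀²) prior on μ is conjugate. Posterior precision = 1/σ₀² + n/σ²; posterior mean is the precision-weighted average of μ₀ and x̄.
σ₀² = 155.82² = 24279.8724, σ² = 66.91² = 4476.9481. Prior precision 1/σ₀² = 1/24279.8724; data precision n/σ² = 4/4476.9481.
w = (n/σ²)/(1/σ₀² + n/σ²) = n·σ₀²/(σ² + n·σ₀²) = 4·24279.8724/(4476.9481 + 4·24279.8724) = 97119.4896/101596.4377 = 0.9559.

0.9559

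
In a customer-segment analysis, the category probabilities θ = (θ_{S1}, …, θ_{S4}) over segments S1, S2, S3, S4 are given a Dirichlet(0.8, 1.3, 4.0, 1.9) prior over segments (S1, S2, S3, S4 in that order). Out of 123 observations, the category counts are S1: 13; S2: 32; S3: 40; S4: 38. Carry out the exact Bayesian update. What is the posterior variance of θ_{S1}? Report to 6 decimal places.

0.000714

The Dirichlet prior is conjugate to the Multinomial likelihood: each posterior αⱼ = prior αⱼ + observed count nⱼ.
Posterior concentration: (13.8, 33.3, 44.0, 39.9), total = 131.0.
Var[θ_j] = α_j(Σα−α_j)/((Σα)²(Σα+1)) = 13.8·117.2/(131.0²·132.0) = 0.000714.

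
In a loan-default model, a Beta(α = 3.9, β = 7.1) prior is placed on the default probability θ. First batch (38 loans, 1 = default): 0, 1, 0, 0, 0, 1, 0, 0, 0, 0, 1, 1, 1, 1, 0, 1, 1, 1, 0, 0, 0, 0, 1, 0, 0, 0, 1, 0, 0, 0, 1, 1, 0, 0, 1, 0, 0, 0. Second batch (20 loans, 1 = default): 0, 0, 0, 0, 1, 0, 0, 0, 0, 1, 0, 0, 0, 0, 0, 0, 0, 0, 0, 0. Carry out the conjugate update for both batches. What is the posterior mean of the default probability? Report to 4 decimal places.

The Beta prior is conjugate to a Binomial/Bernoulli likelihood; the update adds successes to α and failures to β.
After batch 1: Beta(3.9+14, 7.1+24) = Beta(17.9, 31.1).
After batch 2: Beta(17.9+2, 31.1+18) = Beta(19.9, 49.1).
Posterior mean = α/(α+β) = 19.9/69.0 = 0.2884.

0.2884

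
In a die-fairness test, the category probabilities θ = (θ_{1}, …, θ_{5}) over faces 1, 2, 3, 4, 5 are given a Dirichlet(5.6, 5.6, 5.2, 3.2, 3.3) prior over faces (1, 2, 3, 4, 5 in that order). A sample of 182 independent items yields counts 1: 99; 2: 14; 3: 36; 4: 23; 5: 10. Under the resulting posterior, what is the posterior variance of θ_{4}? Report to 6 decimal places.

0.000542

The Dirichlet prior is conjugate to the Multinomial likelihood: each posterior αⱼ = prior αⱼ + observed count nⱼ.
Posterior concentration: (104.6, 19.6, 41.2, 26.2, 13.3), total = 204.9.
Var[θ_j] = α_j(Σα−α_j)/((Σα)²(Σα+1)) = 26.2·178.7/(204.9²·205.9) = 0.000542.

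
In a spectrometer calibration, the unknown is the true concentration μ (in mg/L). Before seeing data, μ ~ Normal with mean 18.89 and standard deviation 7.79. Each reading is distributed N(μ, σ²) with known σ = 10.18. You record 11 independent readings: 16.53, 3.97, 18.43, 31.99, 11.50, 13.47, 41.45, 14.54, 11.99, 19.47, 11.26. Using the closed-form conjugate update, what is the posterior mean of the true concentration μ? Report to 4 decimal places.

For Normal data with known variance σ², a Normal(μ₀, σ₀²) prior on μ is conjugate. Posterior precision = 1/σ₀² + n/σ²; posterior mean is the precision-weighted average of μ₀ and x̄.
Σxᵢ = 16.53 + 3.97 + 18.43 + 31.99 + 11.50 + 13.47 + 41.45 + 14.54 + 11.99 + 19.47 + 11.26 = 194.6, so n·x̄ = 194.6.
σ₀² = 7.79² = 60.6841, σ² = 10.18² = 103.6324; σ² + n·σ₀² = 103.6324 + 11·60.6841 = 771.1575.
Posterior mean = (μ₀/σ₀² + n·x̄/σ²)/(1/σ₀² + n/σ²) = (σ²·μ₀ + σ₀²·n·x̄)/(σ² + n·σ₀²) = (103.6324·18.89 + 60.6841·194.6)/771.1575 = 13766.741896/771.1575 = 17.8520.

17.8520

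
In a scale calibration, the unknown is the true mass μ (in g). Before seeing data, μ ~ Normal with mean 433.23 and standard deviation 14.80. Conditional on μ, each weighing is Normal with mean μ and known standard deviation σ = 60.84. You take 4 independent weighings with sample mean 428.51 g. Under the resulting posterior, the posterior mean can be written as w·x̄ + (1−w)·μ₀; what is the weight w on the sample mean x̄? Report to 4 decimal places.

0.1914

For Normal data with known variance σ², a Normal(μ₀, σ₀²) prior on μ is conjugate. Posterior precision = 1/σ₀² + n/σ²; posterior mean is the precision-weighted average of μ₀ and x̄.
σ₀² = 14.80² = 219.04, σ² = 60.84² = 3701.5056. Prior precision 1/σ₀² = 1/219.04; data precision n/σ² = 4/3701.5056.
w = (n/σ²)/(1/σ₀² + n/σ²) = n·σ₀²/(σ² + n·σ₀²) = 4·219.04/(3701.5056 + 4·219.04) = 876.16/4577.6656 = 0.1914.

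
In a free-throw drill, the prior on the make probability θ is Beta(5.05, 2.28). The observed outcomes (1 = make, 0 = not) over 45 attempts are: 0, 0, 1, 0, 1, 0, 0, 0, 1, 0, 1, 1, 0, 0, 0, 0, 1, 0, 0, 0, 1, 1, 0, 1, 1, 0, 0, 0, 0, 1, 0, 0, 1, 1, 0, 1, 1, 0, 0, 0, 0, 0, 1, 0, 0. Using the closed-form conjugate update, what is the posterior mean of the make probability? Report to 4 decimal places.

0.4023

The Beta prior is conjugate to a Binomial/Bernoulli likelihood; the update adds successes to α and failures to β.
Posterior: Beta(α+k, β+n−k) = Beta(5.05+16, 2.28+29) = Beta(21.05, 31.28).
Posterior mean = α/(α+β) = 21.05/52.33 = 0.4023.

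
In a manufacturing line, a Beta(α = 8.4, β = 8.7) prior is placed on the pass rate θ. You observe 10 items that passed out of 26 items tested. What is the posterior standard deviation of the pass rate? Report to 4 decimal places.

0.0745

The Beta prior is conjugate to a Binomial/Bernoulli likelihood; the update adds successes to α and failures to β.
Posterior: Beta(α+k, β+n−k) = Beta(8.4+10, 8.7+16) = Beta(18.4, 24.7).
Var = αβ/((α+β)²(α+β+1)) = 18.4·24.7/(43.1²·44.1) = 0.00554781; SD = √0.00554781 = 0.0745.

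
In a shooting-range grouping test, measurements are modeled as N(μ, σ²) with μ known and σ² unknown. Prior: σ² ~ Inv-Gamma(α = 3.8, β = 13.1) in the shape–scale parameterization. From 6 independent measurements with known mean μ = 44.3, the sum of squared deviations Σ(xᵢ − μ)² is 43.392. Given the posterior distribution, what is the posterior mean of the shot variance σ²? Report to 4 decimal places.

5.9993

With known mean μ and an Inverse-Gamma(α, β) prior on σ², the Normal likelihood is conjugate: posterior is Inv-Gamma(α + n/2, β + Σ(xᵢ−μ)²/2).
Posterior: Inv-Gamma(3.8 + 6/2, 13.1 + 43.392/2) = Inv-Gamma(6.80, 34.7960).
E[σ²|data] = β/(α−1) = 34.7960/5.80 = 5.9993.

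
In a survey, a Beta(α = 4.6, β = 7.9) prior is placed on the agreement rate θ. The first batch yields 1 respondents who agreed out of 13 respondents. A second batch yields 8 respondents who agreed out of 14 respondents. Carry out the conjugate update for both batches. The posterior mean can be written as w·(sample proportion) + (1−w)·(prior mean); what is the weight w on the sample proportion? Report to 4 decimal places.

The Beta prior is conjugate to a Binomial/Bernoulli likelihood; the update adds successes to α and failures to β.
Total number of respondents: n = 13 + 14 = 27.
Posterior mean = (α₀+k)/(α₀+β₀+n) = [n/(α₀+β₀+n)]·(k/n) + [(α₀+β₀)/(α₀+β₀+n)]·α₀/(α₀+β₀), so only n and the prior enter the weight.
The weight on the data is w = n/(α₀+β₀+n) = 27/(4.6+7.9+27) = 27/39.5 = 0.6835.

0.6835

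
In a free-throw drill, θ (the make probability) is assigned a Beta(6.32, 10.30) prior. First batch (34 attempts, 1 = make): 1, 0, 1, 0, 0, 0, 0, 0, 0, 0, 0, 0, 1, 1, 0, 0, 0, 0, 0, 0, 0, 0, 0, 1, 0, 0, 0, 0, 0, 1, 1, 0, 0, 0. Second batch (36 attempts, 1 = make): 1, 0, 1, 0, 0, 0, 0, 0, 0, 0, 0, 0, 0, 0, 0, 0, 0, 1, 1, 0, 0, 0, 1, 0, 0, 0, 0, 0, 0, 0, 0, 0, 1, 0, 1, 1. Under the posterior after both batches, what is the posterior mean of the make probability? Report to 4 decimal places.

The Beta prior is conjugate to a Binomial/Bernoulli likelihood; the update adds successes to α and failures to β.
After batch 1: Beta(6.32+7, 10.30+27) = Beta(13.32, 37.30).
After batch 2: Beta(13.32+8, 37.30+28) = Beta(21.32, 65.30).
Posterior mean = α/(α+β) = 21.32/86.62 = 0.2461.

0.2461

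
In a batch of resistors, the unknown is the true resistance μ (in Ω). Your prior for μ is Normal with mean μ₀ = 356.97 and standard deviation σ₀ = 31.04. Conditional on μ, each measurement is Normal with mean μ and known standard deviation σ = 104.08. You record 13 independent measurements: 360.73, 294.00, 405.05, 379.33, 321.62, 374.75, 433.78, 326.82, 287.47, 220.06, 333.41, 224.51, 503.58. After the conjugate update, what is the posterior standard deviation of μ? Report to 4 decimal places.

21.1384

For Normal data with known variance σ², a Normal(μ₀, σ₀²) prior on μ is conjugate. Posterior precision = 1/σ₀² + n/σ²; posterior mean is the precision-weighted average of μ₀ and x̄.
σ₀² = 31.04² = 963.4816, σ² = 104.08² = 10832.6464; σ² + n·σ₀² = 10832.6464 + 13·963.4816 = 23357.9072.
Posterior precision = 1/σ₀² + n/σ² = 1/963.4816 + 13/10832.6464 = (σ² + n·σ₀²)/(σ₀²σ²) = 23357.9072/(963.4816·10832.6464); posterior variance σₙ² = σ₀²σ²/(σ² + n·σ₀²) = 963.4816·10832.6464/23357.9072 = 446.831790.
Posterior SD = √σₙ² = √(963.4816·10832.6464/23357.9072) = 21.1384.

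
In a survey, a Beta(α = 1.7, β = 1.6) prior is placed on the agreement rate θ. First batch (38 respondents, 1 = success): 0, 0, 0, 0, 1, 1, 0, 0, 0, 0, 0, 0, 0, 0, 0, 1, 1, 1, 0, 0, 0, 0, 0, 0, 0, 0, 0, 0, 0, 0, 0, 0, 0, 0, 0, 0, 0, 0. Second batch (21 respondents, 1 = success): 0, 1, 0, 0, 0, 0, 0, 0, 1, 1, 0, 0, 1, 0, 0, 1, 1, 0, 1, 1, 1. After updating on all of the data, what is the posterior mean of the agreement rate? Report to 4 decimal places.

The Beta prior is conjugate to a Binomial/Bernoulli likelihood; the update adds successes to α and failures to β.
After batch 1: Beta(1.7+5, 1.6+33) = Beta(6.7, 34.6).
After batch 2: Beta(6.7+9, 34.6+12) = Beta(15.7, 46.6).
Posterior mean = α/(α+β) = 15.7/62.3 = 0.2520.

0.2520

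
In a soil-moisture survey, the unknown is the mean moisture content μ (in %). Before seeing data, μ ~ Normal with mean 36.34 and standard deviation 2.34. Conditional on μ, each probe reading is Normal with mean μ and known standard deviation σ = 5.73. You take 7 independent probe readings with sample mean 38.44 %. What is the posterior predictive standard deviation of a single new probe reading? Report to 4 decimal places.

5.9464

For Normal data with known variance σ², a Normal(μ₀, σ₀²) prior on μ is conjugate. Posterior precision = 1/σ₀² + n/σ²; posterior mean is the precision-weighted average of μ₀ and x̄.
σ₀² = 2.34² = 5.4756, σ² = 5.73² = 32.8329; σ² + n·σ₀² = 32.8329 + 7·5.4756 = 71.1621.
Posterior precision = 1/σ₀² + n/σ² = 1/5.4756 + 7/32.8329 = (σ² + n·σ₀²)/(σ₀²σ²) = 71.1621/(5.4756·32.8329); posterior variance σₙ² = σ₀²σ²/(σ² + n·σ₀²) = 5.4756·32.8329/71.1621 = 2.526342.
Predictive variance for one new observation = σₙ² + σ² = 5.4756·32.8329/71.1621 + 32.8329 = σ²·(σ₀² + 71.1621)/71.1621 = 32.8329·76.6377/71.1621 = 35.359242; SD = √(32.8329·76.6377/71.1621) = 5.9464.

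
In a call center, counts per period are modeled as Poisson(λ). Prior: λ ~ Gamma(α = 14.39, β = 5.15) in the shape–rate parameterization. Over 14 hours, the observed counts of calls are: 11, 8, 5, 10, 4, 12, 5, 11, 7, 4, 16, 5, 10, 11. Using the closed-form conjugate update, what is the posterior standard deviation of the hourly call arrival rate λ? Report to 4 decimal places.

0.6031

With a Gamma(shape α, rate β) prior, the Poisson likelihood is conjugate: the posterior is Gamma(α + ΣXᵢ, β + n).
Sum of counts S = 119 over n = 14 hours.
Posterior: Gamma(α+S, β+n) = Gamma(14.39+119, 5.15+14) = Gamma(133.39, 19.15).
SD = √α/β = √133.39/19.15 = 0.6031.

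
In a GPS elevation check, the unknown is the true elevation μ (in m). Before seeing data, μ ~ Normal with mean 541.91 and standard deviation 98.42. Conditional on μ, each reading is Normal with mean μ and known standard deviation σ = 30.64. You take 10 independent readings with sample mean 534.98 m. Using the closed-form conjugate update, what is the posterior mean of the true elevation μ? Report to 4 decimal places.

535.0465

For Normal data with known variance σ², a Normal(μ₀, σ₀²) prior on μ is conjugate. Posterior precision = 1/σ₀² + n/σ²; posterior mean is the precision-weighted average of μ₀ and x̄.
n·x̄ = 10·534.98 = 5349.8.
σ₀² = 98.42² = 9686.4964, σ² = 30.64² = 938.8096; σ² + n·σ₀² = 938.8096 + 10·9686.4964 = 97803.7736.
Posterior mean = (μ₀/σ₀² + n·x̄/σ²)/(1/σ₀² + n/σ²) = (σ²·μ₀ + σ₀²·n·x̄)/(σ² + n·σ₀²) = (938.8096·541.91 + 9686.4964·5349.8)/97803.7736 = 52329568.751056/97803.7736 = 535.0465.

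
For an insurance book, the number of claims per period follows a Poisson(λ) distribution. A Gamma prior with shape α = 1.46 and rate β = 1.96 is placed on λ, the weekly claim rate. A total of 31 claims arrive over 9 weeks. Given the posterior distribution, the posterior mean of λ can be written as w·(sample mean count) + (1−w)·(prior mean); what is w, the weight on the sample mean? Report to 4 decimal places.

With a Gamma(shape α, rate β) prior, the Poisson likelihood is conjugate: the posterior is Gamma(α + ΣXᵢ, β + n).
Posterior mean = (α₀+S)/(β₀+n) = [n/(β₀+n)]·(S/n) + [β₀/(β₀+n)]·(α₀/β₀), so only n and β₀ enter the weight.
Weight on data w = n/(β₀+n) = 9/(1.96+9) = 9/10.96 = 0.8212.

0.8212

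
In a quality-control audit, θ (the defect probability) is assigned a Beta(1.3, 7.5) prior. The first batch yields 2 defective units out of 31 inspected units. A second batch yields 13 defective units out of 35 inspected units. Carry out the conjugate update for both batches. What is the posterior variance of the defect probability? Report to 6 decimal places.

0.002248

The Beta prior is conjugate to a Binomial/Bernoulli likelihood; the update adds successes to α and failures to β.
After batch 1: Beta(1.3+2, 7.5+29) = Beta(3.3, 36.5).
After batch 2: Beta(3.3+13, 36.5+22) = Beta(16.3, 58.5).
Var = αβ/((α+β)²(α+β+1)) = 16.3·58.5/(74.8²·75.8) = 0.002248.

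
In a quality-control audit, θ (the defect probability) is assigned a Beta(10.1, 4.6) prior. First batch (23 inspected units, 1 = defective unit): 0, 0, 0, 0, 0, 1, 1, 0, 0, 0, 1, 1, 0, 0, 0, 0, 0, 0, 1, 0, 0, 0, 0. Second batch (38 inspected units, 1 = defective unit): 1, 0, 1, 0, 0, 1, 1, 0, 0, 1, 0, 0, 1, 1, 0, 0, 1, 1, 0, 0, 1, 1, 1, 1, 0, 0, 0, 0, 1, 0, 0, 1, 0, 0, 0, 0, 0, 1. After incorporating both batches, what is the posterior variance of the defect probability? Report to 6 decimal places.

The Beta prior is conjugate to a Binomial/Bernoulli likelihood; the update adds successes to α and failures to β.
After batch 1: Beta(10.1+5, 4.6+18) = Beta(15.1, 22.6).
After batch 2: Beta(15.1+16, 22.6+22) = Beta(31.1, 44.6).
Var = αβ/((α+β)²(α+β+1)) = 31.1·44.6/(75.7²·76.7) = 0.003156.

0.003156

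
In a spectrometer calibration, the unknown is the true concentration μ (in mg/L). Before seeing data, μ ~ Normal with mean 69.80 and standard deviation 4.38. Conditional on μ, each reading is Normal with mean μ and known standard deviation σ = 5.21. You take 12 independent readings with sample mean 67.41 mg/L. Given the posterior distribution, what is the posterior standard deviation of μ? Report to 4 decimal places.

For Normal data with known variance σ², a Normal(μ₀, σ₀²) prior on μ is conjugate. Posterior precision = 1/σ₀² + n/σ²; posterior mean is the precision-weighted average of μ₀ and x̄.
σ₀² = 4.38² = 19.1844, σ² = 5.21² = 27.1441; σ² + n·σ₀² = 27.1441 + 12·19.1844 = 257.3569.
Posterior precision = 1/σ₀² + n/σ² = 1/19.1844 + 12/27.1441 = (σ² + n·σ₀²)/(σ₀²σ²) = 257.3569/(19.1844·27.1441); posterior variance σₙ² = σ₀²σ²/(σ² + n·σ₀²) = 19.1844·27.1441/257.3569 = 2.023428.
Posterior SD = √σₙ² = √(19.1844·27.1441/257.3569) = 1.4225.

1.4225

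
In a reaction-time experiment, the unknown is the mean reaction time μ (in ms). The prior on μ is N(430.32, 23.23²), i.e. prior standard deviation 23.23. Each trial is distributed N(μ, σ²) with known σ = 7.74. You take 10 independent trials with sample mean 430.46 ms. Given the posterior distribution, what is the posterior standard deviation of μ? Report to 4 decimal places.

For Normal data with known variance σ², a Normal(μ₀, σ₀²) prior on μ is conjugate. Posterior precision = 1/σ₀² + n/σ²; posterior mean is the precision-weighted average of μ₀ and x̄.
σ₀² = 23.23² = 539.6329, σ² = 7.74² = 59.9076; σ² + n·σ₀² = 59.9076 + 10·539.6329 = 5456.2366.
Posterior precision = 1/σ₀² + n/σ² = 1/539.6329 + 10/59.9076 = (σ² + n·σ₀²)/(σ₀²σ²) = 5456.2366/(539.6329·59.9076); posterior variance σₙ² = σ₀²σ²/(σ² + n·σ₀²) = 539.6329·59.9076/5456.2366 = 5.924984.
Posterior SD = √σₙ² = √(539.6329·59.9076/5456.2366) = 2.4341.

2.4341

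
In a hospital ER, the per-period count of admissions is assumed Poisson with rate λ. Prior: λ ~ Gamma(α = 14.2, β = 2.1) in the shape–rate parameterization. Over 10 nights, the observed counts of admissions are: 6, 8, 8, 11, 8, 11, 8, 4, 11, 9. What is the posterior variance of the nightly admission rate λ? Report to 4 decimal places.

0.6707

With a Gamma(shape α, rate β) prior, the Poisson likelihood is conjugate: the posterior is Gamma(α + ΣXᵢ, β + n).
Sum of counts S = 84 over n = 10 nights.
Posterior: Gamma(α+S, β+n) = Gamma(14.2+84, 2.1+10) = Gamma(98.2, 12.1).
Var = α/β² = 98.2/12.1² = 0.6707.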